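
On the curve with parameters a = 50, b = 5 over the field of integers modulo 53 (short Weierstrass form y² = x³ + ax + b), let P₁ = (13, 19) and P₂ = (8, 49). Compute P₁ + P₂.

(13, 19) + (8, 49). λ = (49 - 19)/(8 - 13) ≡ 30/48 mod 53. 48⁻¹ ≡ 21 (mod 53), so λ ≡ 47.
  x = λ² - 13 - 8 = 2209 - 21 ≡ 15; y = λ·(13 - 15) - 19 ≡ 46. → (15, 46)

(15, 46)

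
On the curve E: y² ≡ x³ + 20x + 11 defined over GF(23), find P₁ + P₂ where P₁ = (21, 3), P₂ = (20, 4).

(21, 3) + (20, 4). λ = (4 - 3)/(20 - 21) ≡ 1/22 mod 23. 22⁻¹ ≡ 22 (mod 23) since 22·22 = 484 ≡ 1, so λ ≡ 22.
  x = λ² - 21 - 20 = 484 - 41 ≡ 6; y = λ·(21 - 6) - 3 ≡ 5. → (6, 5)

(6, 5)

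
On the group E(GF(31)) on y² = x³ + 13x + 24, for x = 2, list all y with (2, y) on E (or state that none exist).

x³ + 13x + 24 = 58 ≡ 27 (mod 31).
27 is a non-residue mod 31; no y exists.

none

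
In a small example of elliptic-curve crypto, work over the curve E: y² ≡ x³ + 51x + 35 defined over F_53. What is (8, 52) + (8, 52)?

tangent at (8, 52): λ = (3·8² + 51)/(2·52) ≡ 31/51. 51⁻¹ ≡ 26 (mod 53), so λ ≡ 31·26 ≡ 11.
  x = λ² - 8 - 8 = 121 - 16 ≡ 52; y = λ·(8 - 52) - 52 ≡ 47. → (52, 47)

(52, 47)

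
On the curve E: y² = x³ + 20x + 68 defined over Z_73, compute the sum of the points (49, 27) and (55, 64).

(49, 27) + (55, 64). λ = (64 - 27)/(55 - 49) ≡ 37/6 mod 73. 6⁻¹ ≡ 61 (mod 73) since 6·61 = 366 ≡ 1, so λ ≡ 67.
  x = λ² - 49 - 55 = 4489 - 104 ≡ 5; y = λ·(49 - 5) - 27 ≡ 1. → (5, 1)

(5, 1)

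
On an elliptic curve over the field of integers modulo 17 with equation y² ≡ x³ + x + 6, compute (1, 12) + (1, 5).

The two points share x = 1 and their y-coordinates satisfy 12 + 5 ≡ 0 (mod 17), so they are inverses. Their sum is O.

O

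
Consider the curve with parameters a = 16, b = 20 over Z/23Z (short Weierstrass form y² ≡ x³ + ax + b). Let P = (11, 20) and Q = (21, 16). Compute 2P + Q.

First 2P:
Repeated addition: build up to 2P.
2P: tangent at (11, 20): λ = (3·11² + 16)/(2·20) ≡ 11/17. 17⁻¹ ≡ 19 (mod 23), so λ ≡ 11·19 ≡ 2.
  x = λ² - 11 - 11 = 4 - 22 ≡ 5; y = λ·(11 - 5) - 20 ≡ 15. → (5, 15)
2P = (5, 15).
Finally 2P + Q:
(5, 15) + (21, 16). λ = (16 - 15)/(21 - 5) ≡ 1/16 mod 23. 16⁻¹ ≡ 13 (mod 23) since 16·13 = 208 ≡ 1, so λ ≡ 13.
  x = λ² - 5 - 21 = 169 - 26 ≡ 5; y = λ·(5 - 5) - 15 ≡ 8. → (5, 8)

(5, 8)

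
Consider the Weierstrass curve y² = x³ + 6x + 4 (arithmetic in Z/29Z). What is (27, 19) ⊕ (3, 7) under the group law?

(27, 19) + (3, 7). λ = (7 - 19)/(3 - 27) ≡ 17/5 mod 29. 5⁻¹ ≡ 6 (mod 29) since 5·6 = 30 ≡ 1, so λ ≡ 15.
  x = λ² - 27 - 3 = 225 - 30 ≡ 21; y = λ·(27 - 21) - 19 ≡ 13. → (21, 13)

(21, 13)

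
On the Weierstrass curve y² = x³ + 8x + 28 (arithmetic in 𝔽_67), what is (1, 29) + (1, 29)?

(21, 55)

tangent at (1, 29): λ = (3·1² + 8)/(2·29) ≡ 11/58. 58⁻¹ ≡ 52 (mod 67) since 58·52 = 3016 ≡ 1, so λ ≡ 11·52 ≡ 36.
  x = λ² - 1 - 1 = 1296 - 2 ≡ 21; y = λ·(1 - 21) - 29 ≡ 55. → (21, 55)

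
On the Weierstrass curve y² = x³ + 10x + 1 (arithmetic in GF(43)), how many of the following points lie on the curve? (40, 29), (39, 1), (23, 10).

(40, 29): 29² ≡ 24, rhs ≡ 30 → off.
(39, 1): 1² ≡ 1, rhs ≡ 26 → off.
(23, 10): 10² ≡ 14, rhs ≡ 14 → on.

1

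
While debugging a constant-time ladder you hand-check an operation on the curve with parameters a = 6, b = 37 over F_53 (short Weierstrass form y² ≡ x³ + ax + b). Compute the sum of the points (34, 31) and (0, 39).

(2, 2)

(34, 31) + (0, 39). λ = (39 - 31)/(0 - 34) ≡ 8/19 mod 53. 19⁻¹ ≡ 14 (mod 53) since 19·14 = 266 ≡ 1, so λ ≡ 6.
  x = λ² - 34 - 0 = 36 - 34 ≡ 2; y = λ·(34 - 2) - 31 ≡ 2. → (2, 2)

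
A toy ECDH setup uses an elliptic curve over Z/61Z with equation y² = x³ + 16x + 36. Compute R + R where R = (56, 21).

(13, 1)

tangent at (56, 21): λ = (3·56² + 16)/(2·21) ≡ 30/42. 42⁻¹ ≡ 16 (mod 61), so λ ≡ 30·16 ≡ 53.
  x = λ² - 56 - 56 = 2809 - 112 ≡ 13; y = λ·(56 - 13) - 21 ≡ 1. → (13, 1)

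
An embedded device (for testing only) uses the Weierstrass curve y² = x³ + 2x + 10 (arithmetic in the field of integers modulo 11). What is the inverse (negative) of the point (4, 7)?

-(4, 7) = (4, -7 mod 11) = (4, 4).

(4, 4)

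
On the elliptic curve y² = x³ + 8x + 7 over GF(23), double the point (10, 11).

tangent at (10, 11): λ = (3·10² + 8)/(2·11) ≡ 9/22. 22⁻¹ ≡ 22 (mod 23), so λ ≡ 9·22 ≡ 14.
  x = λ² - 10 - 10 = 196 - 20 ≡ 15; y = λ·(10 - 15) - 11 ≡ 11. → (15, 11)

(15, 11)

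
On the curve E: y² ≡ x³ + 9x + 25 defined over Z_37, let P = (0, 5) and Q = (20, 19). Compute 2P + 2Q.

First 2P:
Repeated addition: build up to 2P.
2P: tangent at (0, 5): λ = (3·0² + 9)/(2·5) ≡ 9/10. 10⁻¹ ≡ 26 (mod 37) since 10·26 = 260 ≡ 1, so λ ≡ 9·26 ≡ 12.
  x = λ² - 0 - 0 = 144 - 0 ≡ 33; y = λ·(0 - 33) - 5 ≡ 6. → (33, 6)
2P = (33, 6).
Next 2Q:
Repeated addition: build up to 2Q.
2Q: tangent at (20, 19): λ = (3·20² + 9)/(2·19) ≡ 25/1. 1⁻¹ ≡ 1 (mod 37), so λ ≡ 25·1 ≡ 25.
  x = λ² - 20 - 20 = 625 - 40 ≡ 30; y = λ·(20 - 30) - 19 ≡ 27. → (30, 27)
2Q = (30, 27).
Finally 2P + 2Q:
(33, 6) + (30, 27). λ = (27 - 6)/(30 - 33) ≡ 21/34 mod 37. 34⁻¹ ≡ 12 (mod 37) since 34·12 = 408 ≡ 1, so λ ≡ 30.
  x = λ² - 33 - 30 = 900 - 63 ≡ 23; y = λ·(33 - 23) - 6 ≡ 35. → (23, 35)

(23, 35)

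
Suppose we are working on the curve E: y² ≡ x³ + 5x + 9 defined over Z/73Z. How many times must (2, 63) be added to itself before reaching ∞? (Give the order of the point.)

6

2P: tangent at (2, 63): λ = (3·2² + 5)/(2·63) ≡ 17/53. 53⁻¹ ≡ 62 (mod 73) since 53·62 = 3286 ≡ 1, so λ ≡ 17·62 ≡ 32.
  x = λ² - 2 - 2 = 1024 - 4 ≡ 71; y = λ·(2 - 71) - 63 ≡ 65. → (71, 65)
3P: (71, 65) + (2, 63). λ = (63 - 65)/(2 - 71) ≡ 71/4 mod 73. 4⁻¹ ≡ 55 (mod 73), so λ ≡ 36.
  x = λ² - 71 - 2 = 1296 - 73 ≡ 55; y = λ·(71 - 55) - 65 ≡ 0. → (55, 0)
4P: (55, 0) + (2, 63). λ = (63 - 0)/(2 - 55) ≡ 63/20 mod 73. 20⁻¹ ≡ 11 (mod 73), so λ ≡ 36.
  x = λ² - 55 - 2 = 1296 - 57 ≡ 71; y = λ·(55 - 71) - 0 ≡ 8. → (71, 8)
5P: (71, 8) + (2, 63). λ = (63 - 8)/(2 - 71) ≡ 55/4 mod 73. 4⁻¹ ≡ 55 (mod 73), so λ ≡ 32.
  x = λ² - 71 - 2 = 1024 - 73 ≡ 2; y = λ·(71 - 2) - 8 ≡ 10. → (2, 10)
6P: (2, 10) + (2, 63): same x and y₁ ≡ -y₂, so the sum is ∞.
6P = ∞, so the order is 6.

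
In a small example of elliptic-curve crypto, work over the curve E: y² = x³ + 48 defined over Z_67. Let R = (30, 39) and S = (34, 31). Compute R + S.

(7, 49)

(30, 39) + (34, 31). λ = (31 - 39)/(34 - 30) ≡ 59/4 mod 67. 4⁻¹ ≡ 17 (mod 67), so λ ≡ 65.
  x = λ² - 30 - 34 = 4225 - 64 ≡ 7; y = λ·(30 - 7) - 39 ≡ 49. → (7, 49)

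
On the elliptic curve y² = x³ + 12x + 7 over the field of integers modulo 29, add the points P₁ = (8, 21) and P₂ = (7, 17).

(8, 21) + (7, 17). λ = (17 - 21)/(7 - 8) ≡ 25/28 mod 29. 28⁻¹ ≡ 28 (mod 29), so λ ≡ 4.
  x = λ² - 8 - 7 = 16 - 15 ≡ 1; y = λ·(8 - 1) - 21 ≡ 7. → (1, 7)

(1, 7)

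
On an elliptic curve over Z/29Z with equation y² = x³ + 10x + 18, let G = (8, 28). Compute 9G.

Repeated addition: build up to 9G.
2G: tangent at (8, 28): λ = (3·8² + 10)/(2·28) ≡ 28/27. 27⁻¹ ≡ 14 (mod 29), so λ ≡ 28·14 ≡ 15.
  x = λ² - 8 - 8 = 225 - 16 ≡ 6; y = λ·(8 - 6) - 28 ≡ 2. → (6, 2)
3G: (6, 2) + (8, 28). λ = (28 - 2)/(8 - 6) ≡ 26/2 mod 29. 2⁻¹ ≡ 15 (mod 29), so λ ≡ 13.
  x = λ² - 6 - 8 = 169 - 14 ≡ 10; y = λ·(6 - 10) - 2 ≡ 4. → (10, 4)
4G: (10, 4) + (8, 28). λ = (28 - 4)/(8 - 10) ≡ 24/27 mod 29. 27⁻¹ ≡ 14 (mod 29), so λ ≡ 17.
  x = λ² - 10 - 8 = 289 - 18 ≡ 10; y = λ·(10 - 10) - 4 ≡ 25. → (10, 25)
5G: (10, 25) + (8, 28). λ = (28 - 25)/(8 - 10) ≡ 3/27 mod 29. 27⁻¹ ≡ 14 (mod 29), so λ ≡ 13.
  x = λ² - 10 - 8 = 169 - 18 ≡ 6; y = λ·(10 - 6) - 25 ≡ 27. → (6, 27)
6G: (6, 27) + (8, 28). λ = (28 - 27)/(8 - 6) ≡ 1/2 mod 29. 2⁻¹ ≡ 15 (mod 29) since 2·15 = 30 ≡ 1, so λ ≡ 15.
  x = λ² - 6 - 8 = 225 - 14 ≡ 8; y = λ·(6 - 8) - 27 ≡ 1. → (8, 1)
7G: (8, 1) + (8, 28): same x and y₁ ≡ -y₂, so the sum is ∞.
8G: ∞ + (8, 28) = (8, 28) (identity).
9G: tangent at (8, 28): λ = (3·8² + 10)/(2·28) ≡ 28/27. 27⁻¹ ≡ 14 (mod 29), so λ ≡ 28·14 ≡ 15.
  x = λ² - 8 - 8 = 225 - 16 ≡ 6; y = λ·(8 - 6) - 28 ≡ 2. → (6, 2)

(6, 2)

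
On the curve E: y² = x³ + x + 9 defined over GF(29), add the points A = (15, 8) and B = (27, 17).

(22, 23)

(15, 8) + (27, 17). λ = (17 - 8)/(27 - 15) ≡ 9/12 mod 29. 12⁻¹ ≡ 17 (mod 29) since 12·17 = 204 ≡ 1, so λ ≡ 8.
  x = λ² - 15 - 27 = 64 - 42 ≡ 22; y = λ·(15 - 22) - 8 ≡ 23. → (22, 23)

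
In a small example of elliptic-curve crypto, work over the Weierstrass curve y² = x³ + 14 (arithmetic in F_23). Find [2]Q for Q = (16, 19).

tangent at (16, 19): λ = (3·16² + 0)/(2·19) ≡ 9/15. 15⁻¹ ≡ 20 (mod 23) since 15·20 = 300 ≡ 1, so λ ≡ 9·20 ≡ 19.
  x = λ² - 16 - 16 = 361 - 32 ≡ 7; y = λ·(16 - 7) - 19 ≡ 14. → (7, 14)

(7, 14)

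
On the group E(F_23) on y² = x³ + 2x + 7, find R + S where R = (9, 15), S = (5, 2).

(21, 15)

(9, 15) + (5, 2). λ = (2 - 15)/(5 - 9) ≡ 10/19 mod 23. 19⁻¹ ≡ 17 (mod 23), so λ ≡ 9.
  x = λ² - 9 - 5 = 81 - 14 ≡ 21; y = λ·(9 - 21) - 15 ≡ 15. → (21, 15)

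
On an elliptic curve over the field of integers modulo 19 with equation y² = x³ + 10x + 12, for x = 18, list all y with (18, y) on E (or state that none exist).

1, 18

x³ + 10x + 12 = 6024 ≡ 1 (mod 19).
Square roots of 1 mod 19: 1 and 18 (since 1² = 1 ≡ 1).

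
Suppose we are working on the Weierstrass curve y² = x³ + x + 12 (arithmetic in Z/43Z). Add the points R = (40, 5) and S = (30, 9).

(11, 35)

(40, 5) + (30, 9). λ = (9 - 5)/(30 - 40) ≡ 4/33 mod 43. 33⁻¹ ≡ 30 (mod 43), so λ ≡ 34.
  x = λ² - 40 - 30 = 1156 - 70 ≡ 11; y = λ·(40 - 11) - 5 ≡ 35. → (11, 35)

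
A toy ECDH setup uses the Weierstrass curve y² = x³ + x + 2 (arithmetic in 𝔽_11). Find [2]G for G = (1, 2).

tangent at (1, 2): λ = (3·1² + 1)/(2·2) ≡ 4/4. 4⁻¹ ≡ 3 (mod 11) since 4·3 = 12 ≡ 1, so λ ≡ 4·3 ≡ 1.
  x = λ² - 1 - 1 = 1 - 2 ≡ 10; y = λ·(1 - 10) - 2 ≡ 0. → (10, 0)

(10, 0)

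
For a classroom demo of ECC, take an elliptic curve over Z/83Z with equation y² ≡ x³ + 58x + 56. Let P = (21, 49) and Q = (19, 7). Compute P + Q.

(21, 49) + (19, 7). λ = (7 - 49)/(19 - 21) ≡ 41/81 mod 83. 81⁻¹ ≡ 41 (mod 83), so λ ≡ 21.
  x = λ² - 21 - 19 = 441 - 40 ≡ 69; y = λ·(21 - 69) - 49 ≡ 22. → (69, 22)

(69, 22)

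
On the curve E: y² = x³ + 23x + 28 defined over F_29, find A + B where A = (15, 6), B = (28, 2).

(15, 6) + (28, 2). λ = (2 - 6)/(28 - 15) ≡ 25/13 mod 29. 13⁻¹ ≡ 9 (mod 29), so λ ≡ 22.
  x = λ² - 15 - 28 = 484 - 43 ≡ 6; y = λ·(15 - 6) - 6 ≡ 18. → (6, 18)

(6, 18)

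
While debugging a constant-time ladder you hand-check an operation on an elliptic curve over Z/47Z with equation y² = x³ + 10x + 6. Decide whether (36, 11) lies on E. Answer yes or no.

no

y² = 11² ≡ 27; x³ + 10x + 6 = 47022 ≡ 22 (mod 47). 27 ≠ 22.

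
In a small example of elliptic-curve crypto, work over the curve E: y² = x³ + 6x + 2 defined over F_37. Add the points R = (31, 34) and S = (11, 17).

(33, 5)

(31, 34) + (11, 17). λ = (17 - 34)/(11 - 31) ≡ 20/17 mod 37. 17⁻¹ ≡ 24 (mod 37), so λ ≡ 36.
  x = λ² - 31 - 11 = 1296 - 42 ≡ 33; y = λ·(31 - 33) - 34 ≡ 5. → (33, 5)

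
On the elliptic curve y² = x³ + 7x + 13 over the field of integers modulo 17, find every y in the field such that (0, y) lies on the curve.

x³ + 7x + 13 = 13 ≡ 13 (mod 17).
Square roots of 13 mod 17: 8 and 9 (since 8² = 64 ≡ 13).

8, 9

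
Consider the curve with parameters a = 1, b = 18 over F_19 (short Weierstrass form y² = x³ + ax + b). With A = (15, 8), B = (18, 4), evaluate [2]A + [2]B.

(8, 5)

First 2A:
Repeated addition: build up to 2A.
2A: tangent at (15, 8): λ = (3·15² + 1)/(2·8) ≡ 11/16. 16⁻¹ ≡ 6 (mod 19), so λ ≡ 11·6 ≡ 9.
  x = λ² - 15 - 15 = 81 - 30 ≡ 13; y = λ·(15 - 13) - 8 ≡ 10. → (13, 10)
2A = (13, 10).
Next 2B:
Repeated addition: build up to 2B.
2B: tangent at (18, 4): λ = (3·18² + 1)/(2·4) ≡ 4/8. 8⁻¹ ≡ 12 (mod 19) since 8·12 = 96 ≡ 1, so λ ≡ 4·12 ≡ 10.
  x = λ² - 18 - 18 = 100 - 36 ≡ 7; y = λ·(18 - 7) - 4 ≡ 11. → (7, 11)
2B = (7, 11).
Finally 2A + 2B:
(13, 10) + (7, 11). λ = (11 - 10)/(7 - 13) ≡ 1/13 mod 19. 13⁻¹ ≡ 3 (mod 19) since 13·3 = 39 ≡ 1, so λ ≡ 3.
  x = λ² - 13 - 7 = 9 - 20 ≡ 8; y = λ·(13 - 8) - 10 ≡ 5. → (8, 5)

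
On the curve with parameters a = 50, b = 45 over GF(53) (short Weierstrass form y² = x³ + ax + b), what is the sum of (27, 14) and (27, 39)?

The two points share x = 27 and their y-coordinates satisfy 14 + 39 ≡ 0 (mod 53), so they are inverses. Their sum is the point at infinity.

O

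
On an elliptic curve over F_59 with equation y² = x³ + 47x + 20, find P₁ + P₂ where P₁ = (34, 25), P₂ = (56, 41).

(10, 30)

(34, 25) + (56, 41). λ = (41 - 25)/(56 - 34) ≡ 16/22 mod 59. 22⁻¹ ≡ 51 (mod 59) since 22·51 = 1122 ≡ 1, so λ ≡ 49.
  x = λ² - 34 - 56 = 2401 - 90 ≡ 10; y = λ·(34 - 10) - 25 ≡ 30. → (10, 30)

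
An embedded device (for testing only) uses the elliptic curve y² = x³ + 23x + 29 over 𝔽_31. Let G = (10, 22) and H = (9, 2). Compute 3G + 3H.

(30, 25)

First 3G:
Repeated addition: build up to 3G.
2G: tangent at (10, 22): λ = (3·10² + 23)/(2·22) ≡ 13/13. 13⁻¹ ≡ 12 (mod 31), so λ ≡ 13·12 ≡ 1.
  x = λ² - 10 - 10 = 1 - 20 ≡ 12; y = λ·(10 - 12) - 22 ≡ 7. → (12, 7)
3G: (12, 7) + (10, 22). λ = (22 - 7)/(10 - 12) ≡ 15/29 mod 31. 29⁻¹ ≡ 15 (mod 31), so λ ≡ 8.
  x = λ² - 12 - 10 = 64 - 22 ≡ 11; y = λ·(12 - 11) - 7 ≡ 1. → (11, 1)
3G = (11, 1).
Next 3H:
Repeated addition: build up to 3H.
2H: tangent at (9, 2): λ = (3·9² + 23)/(2·2) ≡ 18/4. 4⁻¹ ≡ 8 (mod 31), so λ ≡ 18·8 ≡ 20.
  x = λ² - 9 - 9 = 400 - 18 ≡ 10; y = λ·(9 - 10) - 2 ≡ 9. → (10, 9)
3H: (10, 9) + (9, 2). λ = (2 - 9)/(9 - 10) ≡ 24/30 mod 31. 30⁻¹ ≡ 30 (mod 31), so λ ≡ 7.
  x = λ² - 10 - 9 = 49 - 19 ≡ 30; y = λ·(10 - 30) - 9 ≡ 6. → (30, 6)
3H = (30, 6).
Finally 3G + 3H:
(11, 1) + (30, 6). λ = (6 - 1)/(30 - 11) ≡ 5/19 mod 31. 19⁻¹ ≡ 18 (mod 31) since 19·18 = 342 ≡ 1, so λ ≡ 28.
  x = λ² - 11 - 30 = 784 - 41 ≡ 30; y = λ·(11 - 30) - 1 ≡ 25. → (30, 25)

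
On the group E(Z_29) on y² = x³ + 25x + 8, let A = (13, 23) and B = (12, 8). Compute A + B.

(26, 14)

(13, 23) + (12, 8). λ = (8 - 23)/(12 - 13) ≡ 14/28 mod 29. 28⁻¹ ≡ 28 (mod 29) since 28·28 = 784 ≡ 1, so λ ≡ 15.
  x = λ² - 13 - 12 = 225 - 25 ≡ 26; y = λ·(13 - 26) - 23 ≡ 14. → (26, 14)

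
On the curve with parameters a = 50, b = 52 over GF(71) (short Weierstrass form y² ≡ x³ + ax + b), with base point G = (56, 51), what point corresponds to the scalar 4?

(54, 53)

Repeated addition: build up to 4G.
2G: tangent at (56, 51): λ = (3·56² + 50)/(2·51) ≡ 15/31. 31⁻¹ ≡ 55 (mod 71), so λ ≡ 15·55 ≡ 44.
  x = λ² - 56 - 56 = 1936 - 112 ≡ 49; y = λ·(56 - 49) - 51 ≡ 44. → (49, 44)
3G: (49, 44) + (56, 51). λ = (51 - 44)/(56 - 49) ≡ 7/7 mod 71. 7⁻¹ ≡ 61 (mod 71) since 7·61 = 427 ≡ 1, so λ ≡ 1.
  x = λ² - 49 - 56 = 1 - 105 ≡ 38; y = λ·(49 - 38) - 44 ≡ 38. → (38, 38)
4G: (38, 38) + (56, 51). λ = (51 - 38)/(56 - 38) ≡ 13/18 mod 71. 18⁻¹ ≡ 4 (mod 71), so λ ≡ 52.
  x = λ² - 38 - 56 = 2704 - 94 ≡ 54; y = λ·(38 - 54) - 38 ≡ 53. → (54, 53)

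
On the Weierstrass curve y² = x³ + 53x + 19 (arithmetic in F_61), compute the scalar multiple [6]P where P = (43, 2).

(57, 32)

Double-and-add on 6 = (110)₂. Start with P = (43, 2) for the leading 1-bit.
double: tangent at (43, 2): λ = (3·43² + 53)/(2·2) ≡ 49/4. 4⁻¹ ≡ 46 (mod 61), so λ ≡ 49·46 ≡ 58.
  x = λ² - 43 - 43 = 3364 - 86 ≡ 45; y = λ·(43 - 45) - 2 ≡ 4. → (45, 4)
add P: (45, 4) + (43, 2). λ = (2 - 4)/(43 - 45) ≡ 59/59 mod 61. 59⁻¹ ≡ 30 (mod 61) since 59·30 = 1770 ≡ 1, so λ ≡ 1.
  x = λ² - 45 - 43 = 1 - 88 ≡ 35; y = λ·(45 - 35) - 4 ≡ 6. → (35, 6)
double: tangent at (35, 6): λ = (3·35² + 53)/(2·6) ≡ 7/12. 12⁻¹ ≡ 56 (mod 61) since 12·56 = 672 ≡ 1, so λ ≡ 7·56 ≡ 26.
  x = λ² - 35 - 35 = 676 - 70 ≡ 57; y = λ·(35 - 57) - 6 ≡ 32. → (57, 32)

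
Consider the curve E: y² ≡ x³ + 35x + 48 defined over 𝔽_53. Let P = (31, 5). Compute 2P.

tangent at (31, 5): λ = (3·31² + 35)/(2·5) ≡ 3/10. 10⁻¹ ≡ 16 (mod 53), so λ ≡ 3·16 ≡ 48.
  x = λ² - 31 - 31 = 2304 - 62 ≡ 16; y = λ·(31 - 16) - 5 ≡ 26. → (16, 26)

(16, 26)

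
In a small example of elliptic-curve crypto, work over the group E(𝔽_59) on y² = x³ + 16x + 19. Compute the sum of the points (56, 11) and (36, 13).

(56, 11) + (36, 13). λ = (13 - 11)/(36 - 56) ≡ 2/39 mod 59. 39⁻¹ ≡ 56 (mod 59), so λ ≡ 53.
  x = λ² - 56 - 36 = 2809 - 92 ≡ 3; y = λ·(56 - 3) - 11 ≡ 25. → (3, 25)

(3, 25)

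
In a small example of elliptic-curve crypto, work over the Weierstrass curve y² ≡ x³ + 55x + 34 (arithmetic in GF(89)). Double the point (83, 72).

tangent at (83, 72): λ = (3·83² + 55)/(2·72) ≡ 74/55. 55⁻¹ ≡ 34 (mod 89), so λ ≡ 74·34 ≡ 24.
  x = λ² - 83 - 83 = 576 - 166 ≡ 54; y = λ·(83 - 54) - 72 ≡ 1. → (54, 1)

(54, 1)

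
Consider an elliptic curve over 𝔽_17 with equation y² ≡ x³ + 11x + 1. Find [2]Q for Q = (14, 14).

tangent at (14, 14): λ = (3·14² + 11)/(2·14) ≡ 4/11. 11⁻¹ ≡ 14 (mod 17) since 11·14 = 154 ≡ 1, so λ ≡ 4·14 ≡ 5.
  x = λ² - 14 - 14 = 25 - 28 ≡ 14; y = λ·(14 - 14) - 14 ≡ 3. → (14, 3)

(14, 3)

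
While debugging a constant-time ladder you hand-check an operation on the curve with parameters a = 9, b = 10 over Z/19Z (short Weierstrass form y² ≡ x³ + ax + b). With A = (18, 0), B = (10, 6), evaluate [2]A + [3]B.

(15, 9)

First 2A:
Repeated addition: build up to 2A.
2A: (18, 0) + (18, 0): same x and y₁ ≡ -y₂, so the sum is the point at infinity.
2A = the point at infinity.
Next 3B:
Repeated addition: build up to 3B.
2B: tangent at (10, 6): λ = (3·10² + 9)/(2·6) ≡ 5/12. 12⁻¹ ≡ 8 (mod 19), so λ ≡ 5·8 ≡ 2.
  x = λ² - 10 - 10 = 4 - 20 ≡ 3; y = λ·(10 - 3) - 6 ≡ 8. → (3, 8)
3B: (3, 8) + (10, 6). λ = (6 - 8)/(10 - 3) ≡ 17/7 mod 19. 7⁻¹ ≡ 11 (mod 19) since 7·11 = 77 ≡ 1, so λ ≡ 16.
  x = λ² - 3 - 10 = 256 - 13 ≡ 15; y = λ·(3 - 15) - 8 ≡ 9. → (15, 9)
3B = (15, 9).
Finally 2A + 3B:
the point at infinity + (15, 9) = (15, 9) (identity).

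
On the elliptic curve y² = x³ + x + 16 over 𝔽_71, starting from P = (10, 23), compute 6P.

(26, 9)

Double-and-add on 6 = (110)₂. Start with P = (10, 23) for the leading 1-bit.
double: tangent at (10, 23): λ = (3·10² + 1)/(2·23) ≡ 17/46. 46⁻¹ ≡ 17 (mod 71), so λ ≡ 17·17 ≡ 5.
  x = λ² - 10 - 10 = 25 - 20 ≡ 5; y = λ·(10 - 5) - 23 ≡ 2. → (5, 2)
add P: (5, 2) + (10, 23). λ = (23 - 2)/(10 - 5) ≡ 21/5 mod 71. 5⁻¹ ≡ 57 (mod 71) since 5·57 = 285 ≡ 1, so λ ≡ 61.
  x = λ² - 5 - 10 = 3721 - 15 ≡ 14; y = λ·(5 - 14) - 2 ≡ 17. → (14, 17)
double: tangent at (14, 17): λ = (3·14² + 1)/(2·17) ≡ 21/34. 34⁻¹ ≡ 23 (mod 71) since 34·23 = 782 ≡ 1, so λ ≡ 21·23 ≡ 57.
  x = λ² - 14 - 14 = 3249 - 28 ≡ 26; y = λ·(14 - 26) - 17 ≡ 9. → (26, 9)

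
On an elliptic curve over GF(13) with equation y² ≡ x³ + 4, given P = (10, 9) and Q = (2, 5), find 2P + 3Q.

(12, 4)

First 2P:
Repeated addition: build up to 2P.
2P: tangent at (10, 9): λ = (3·10² + 0)/(2·9) ≡ 1/5. 5⁻¹ ≡ 8 (mod 13) since 5·8 = 40 ≡ 1, so λ ≡ 1·8 ≡ 8.
  x = λ² - 10 - 10 = 64 - 20 ≡ 5; y = λ·(10 - 5) - 9 ≡ 5. → (5, 5)
2P = (5, 5).
Next 3Q:
Repeated addition: build up to 3Q.
2Q: tangent at (2, 5): λ = (3·2² + 0)/(2·5) ≡ 12/10. 10⁻¹ ≡ 4 (mod 13), so λ ≡ 12·4 ≡ 9.
  x = λ² - 2 - 2 = 81 - 4 ≡ 12; y = λ·(2 - 12) - 5 ≡ 9. → (12, 9)
3Q: (12, 9) + (2, 5). λ = (5 - 9)/(2 - 12) ≡ 9/3 mod 13. 3⁻¹ ≡ 9 (mod 13) since 3·9 = 27 ≡ 1, so λ ≡ 3.
  x = λ² - 12 - 2 = 9 - 14 ≡ 8; y = λ·(12 - 8) - 9 ≡ 3. → (8, 3)
3Q = (8, 3).
Finally 2P + 3Q:
(5, 5) + (8, 3). λ = (3 - 5)/(8 - 5) ≡ 11/3 mod 13. 3⁻¹ ≡ 9 (mod 13), so λ ≡ 8.
  x = λ² - 5 - 8 = 64 - 13 ≡ 12; y = λ·(5 - 12) - 5 ≡ 4. → (12, 4)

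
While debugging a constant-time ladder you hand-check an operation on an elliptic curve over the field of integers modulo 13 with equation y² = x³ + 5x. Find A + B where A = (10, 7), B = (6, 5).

(7, 1)

(10, 7) + (6, 5). λ = (5 - 7)/(6 - 10) ≡ 11/9 mod 13. 9⁻¹ ≡ 3 (mod 13), so λ ≡ 7.
  x = λ² - 10 - 6 = 49 - 16 ≡ 7; y = λ·(10 - 7) - 7 ≡ 1. → (7, 1)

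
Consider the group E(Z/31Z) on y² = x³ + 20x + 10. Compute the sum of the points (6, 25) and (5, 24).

(21, 22)

(6, 25) + (5, 24). λ = (24 - 25)/(5 - 6) ≡ 30/30 mod 31. 30⁻¹ ≡ 30 (mod 31), so λ ≡ 1.
  x = λ² - 6 - 5 = 1 - 11 ≡ 21; y = λ·(6 - 21) - 25 ≡ 22. → (21, 22)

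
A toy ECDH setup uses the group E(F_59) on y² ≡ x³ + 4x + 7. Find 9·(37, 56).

Write P = (37, 56).
Repeated addition: build up to 9P.
2P: tangent at (37, 56): λ = (3·37² + 4)/(2·56) ≡ 40/53. 53⁻¹ ≡ 49 (mod 59), so λ ≡ 40·49 ≡ 13.
  x = λ² - 37 - 37 = 169 - 74 ≡ 36; y = λ·(37 - 36) - 56 ≡ 16. → (36, 16)
3P: (36, 16) + (37, 56). λ = (56 - 16)/(37 - 36) ≡ 40/1 mod 59. 1⁻¹ ≡ 1 (mod 59), so λ ≡ 40.
  x = λ² - 36 - 37 = 1600 - 73 ≡ 52; y = λ·(36 - 52) - 16 ≡ 52. → (52, 52)
4P: (52, 52) + (37, 56). λ = (56 - 52)/(37 - 52) ≡ 4/44 mod 59. 44⁻¹ ≡ 55 (mod 59) since 44·55 = 2420 ≡ 1, so λ ≡ 43.
  x = λ² - 52 - 37 = 1849 - 89 ≡ 49; y = λ·(52 - 49) - 52 ≡ 18. → (49, 18)
5P: (49, 18) + (37, 56). λ = (56 - 18)/(37 - 49) ≡ 38/47 mod 59. 47⁻¹ ≡ 54 (mod 59) since 47·54 = 2538 ≡ 1, so λ ≡ 46.
  x = λ² - 49 - 37 = 2116 - 86 ≡ 24; y = λ·(49 - 24) - 18 ≡ 11. → (24, 11)
6P: (24, 11) + (37, 56). λ = (56 - 11)/(37 - 24) ≡ 45/13 mod 59. 13⁻¹ ≡ 50 (mod 59), so λ ≡ 8.
  x = λ² - 24 - 37 = 64 - 61 ≡ 3; y = λ·(24 - 3) - 11 ≡ 39. → (3, 39)
7P: (3, 39) + (37, 56). λ = (56 - 39)/(37 - 3) ≡ 17/34 mod 59. 34⁻¹ ≡ 33 (mod 59) since 34·33 = 1122 ≡ 1, so λ ≡ 30.
  x = λ² - 3 - 37 = 900 - 40 ≡ 34; y = λ·(3 - 34) - 39 ≡ 34. → (34, 34)
8P: (34, 34) + (37, 56). λ = (56 - 34)/(37 - 34) ≡ 22/3 mod 59. 3⁻¹ ≡ 20 (mod 59), so λ ≡ 27.
  x = λ² - 34 - 37 = 729 - 71 ≡ 9; y = λ·(34 - 9) - 34 ≡ 51. → (9, 51)
9P: (9, 51) + (37, 56). λ = (56 - 51)/(37 - 9) ≡ 5/28 mod 59. 28⁻¹ ≡ 19 (mod 59), so λ ≡ 36.
  x = λ² - 9 - 37 = 1296 - 46 ≡ 11; y = λ·(9 - 11) - 51 ≡ 54. → (11, 54)

(11, 54)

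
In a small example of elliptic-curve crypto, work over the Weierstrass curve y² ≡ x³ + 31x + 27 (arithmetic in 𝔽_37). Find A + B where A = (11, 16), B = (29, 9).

(8, 26)

(11, 16) + (29, 9). λ = (9 - 16)/(29 - 11) ≡ 30/18 mod 37. 18⁻¹ ≡ 35 (mod 37), so λ ≡ 14.
  x = λ² - 11 - 29 = 196 - 40 ≡ 8; y = λ·(11 - 8) - 16 ≡ 26. → (8, 26)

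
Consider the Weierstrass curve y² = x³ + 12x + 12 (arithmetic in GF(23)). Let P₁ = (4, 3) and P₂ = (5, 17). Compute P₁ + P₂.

(3, 11)

(4, 3) + (5, 17). λ = (17 - 3)/(5 - 4) ≡ 14/1 mod 23. 1⁻¹ ≡ 1 (mod 23) since 1·1 = 1 ≡ 1, so λ ≡ 14.
  x = λ² - 4 - 5 = 196 - 9 ≡ 3; y = λ·(4 - 3) - 3 ≡ 11. → (3, 11)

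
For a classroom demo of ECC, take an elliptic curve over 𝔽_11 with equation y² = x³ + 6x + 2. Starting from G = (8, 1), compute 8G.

(5, 5)

Repeated addition: build up to 8G.
2G: tangent at (8, 1): λ = (3·8² + 6)/(2·1) ≡ 0/2. 2⁻¹ ≡ 6 (mod 11) since 2·6 = 12 ≡ 1, so λ ≡ 0·6 ≡ 0.
  x = λ² - 8 - 8 = 0 - 16 ≡ 6; y = λ·(8 - 6) - 1 ≡ 10. → (6, 10)
3G: (6, 10) + (8, 1). λ = (1 - 10)/(8 - 6) ≡ 2/2 mod 11. 2⁻¹ ≡ 6 (mod 11), so λ ≡ 1.
  x = λ² - 6 - 8 = 1 - 14 ≡ 9; y = λ·(6 - 9) - 10 ≡ 9. → (9, 9)
4G: (9, 9) + (8, 1). λ = (1 - 9)/(8 - 9) ≡ 3/10 mod 11. 10⁻¹ ≡ 10 (mod 11), so λ ≡ 8.
  x = λ² - 9 - 8 = 64 - 17 ≡ 3; y = λ·(9 - 3) - 9 ≡ 6. → (3, 6)
5G: (3, 6) + (8, 1). λ = (1 - 6)/(8 - 3) ≡ 6/5 mod 11. 5⁻¹ ≡ 9 (mod 11), so λ ≡ 10.
  x = λ² - 3 - 8 = 100 - 11 ≡ 1; y = λ·(3 - 1) - 6 ≡ 3. → (1, 3)
6G: (1, 3) + (8, 1). λ = (1 - 3)/(8 - 1) ≡ 9/7 mod 11. 7⁻¹ ≡ 8 (mod 11), so λ ≡ 6.
  x = λ² - 1 - 8 = 36 - 9 ≡ 5; y = λ·(1 - 5) - 3 ≡ 6. → (5, 6)
7G: (5, 6) + (8, 1). λ = (1 - 6)/(8 - 5) ≡ 6/3 mod 11. 3⁻¹ ≡ 4 (mod 11), so λ ≡ 2.
  x = λ² - 5 - 8 = 4 - 13 ≡ 2; y = λ·(5 - 2) - 6 ≡ 0. → (2, 0)
8G: (2, 0) + (8, 1). λ = (1 - 0)/(8 - 2) ≡ 1/6 mod 11. 6⁻¹ ≡ 2 (mod 11) since 6·2 = 12 ≡ 1, so λ ≡ 2.
  x = λ² - 2 - 8 = 4 - 10 ≡ 5; y = λ·(2 - 5) - 0 ≡ 5. → (5, 5)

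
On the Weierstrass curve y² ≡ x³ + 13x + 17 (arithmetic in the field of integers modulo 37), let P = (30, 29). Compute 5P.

(29, 17)

Repeated addition: build up to 5P.
2P: tangent at (30, 29): λ = (3·30² + 13)/(2·29) ≡ 12/21. 21⁻¹ ≡ 30 (mod 37), so λ ≡ 12·30 ≡ 27.
  x = λ² - 30 - 30 = 729 - 60 ≡ 3; y = λ·(30 - 3) - 29 ≡ 34. → (3, 34)
3P: (3, 34) + (30, 29). λ = (29 - 34)/(30 - 3) ≡ 32/27 mod 37. 27⁻¹ ≡ 11 (mod 37) since 27·11 = 297 ≡ 1, so λ ≡ 19.
  x = λ² - 3 - 30 = 361 - 33 ≡ 32; y = λ·(3 - 32) - 34 ≡ 7. → (32, 7)
4P: (32, 7) + (30, 29). λ = (29 - 7)/(30 - 32) ≡ 22/35 mod 37. 35⁻¹ ≡ 18 (mod 37) since 35·18 = 630 ≡ 1, so λ ≡ 26.
  x = λ² - 32 - 30 = 676 - 62 ≡ 22; y = λ·(32 - 22) - 7 ≡ 31. → (22, 31)
5P: (22, 31) + (30, 29). λ = (29 - 31)/(30 - 22) ≡ 35/8 mod 37. 8⁻¹ ≡ 14 (mod 37), so λ ≡ 9.
  x = λ² - 22 - 30 = 81 - 52 ≡ 29; y = λ·(22 - 29) - 31 ≡ 17. → (29, 17)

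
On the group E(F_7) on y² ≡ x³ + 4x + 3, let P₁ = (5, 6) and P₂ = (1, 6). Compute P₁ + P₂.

(5, 6) + (1, 6). λ = (6 - 6)/(1 - 5) ≡ 0/3 mod 7. 3⁻¹ ≡ 5 (mod 7) since 3·5 = 15 ≡ 1, so λ ≡ 0.
  x = λ² - 5 - 1 = 0 - 6 ≡ 1; y = λ·(5 - 1) - 6 ≡ 1. → (1, 1)

(1, 1)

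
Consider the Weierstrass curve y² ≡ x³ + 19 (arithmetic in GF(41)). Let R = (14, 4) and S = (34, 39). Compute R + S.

(14, 37)

(14, 4) + (34, 39). λ = (39 - 4)/(34 - 14) ≡ 35/20 mod 41. 20⁻¹ ≡ 39 (mod 41), so λ ≡ 12.
  x = λ² - 14 - 34 = 144 - 48 ≡ 14; y = λ·(14 - 14) - 4 ≡ 37. → (14, 37)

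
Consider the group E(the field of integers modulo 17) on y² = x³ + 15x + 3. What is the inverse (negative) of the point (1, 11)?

-(1, 11) = (1, -11 mod 17) = (1, 6).

(1, 6)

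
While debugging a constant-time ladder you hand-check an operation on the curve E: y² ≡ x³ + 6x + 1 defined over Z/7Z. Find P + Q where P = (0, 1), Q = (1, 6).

(0, 1) + (1, 6). λ = (6 - 1)/(1 - 0) ≡ 5/1 mod 7. 1⁻¹ ≡ 1 (mod 7), so λ ≡ 5.
  x = λ² - 0 - 1 = 25 - 1 ≡ 3; y = λ·(0 - 3) - 1 ≡ 5. → (3, 5)

(3, 5)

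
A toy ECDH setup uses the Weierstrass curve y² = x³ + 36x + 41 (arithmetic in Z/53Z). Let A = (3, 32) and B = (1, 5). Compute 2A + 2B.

(17, 1)

First 2A:
Repeated addition: build up to 2A.
2A: tangent at (3, 32): λ = (3·3² + 36)/(2·32) ≡ 10/11. 11⁻¹ ≡ 29 (mod 53), so λ ≡ 10·29 ≡ 25.
  x = λ² - 3 - 3 = 625 - 6 ≡ 36; y = λ·(3 - 36) - 32 ≡ 44. → (36, 44)
2A = (36, 44).
Next 2B:
Repeated addition: build up to 2B.
2B: tangent at (1, 5): λ = (3·1² + 36)/(2·5) ≡ 39/10. 10⁻¹ ≡ 16 (mod 53), so λ ≡ 39·16 ≡ 41.
  x = λ² - 1 - 1 = 1681 - 2 ≡ 36; y = λ·(1 - 36) - 5 ≡ 44. → (36, 44)
2B = (36, 44).
Finally 2A + 2B:
tangent at (36, 44): λ = (3·36² + 36)/(2·44) ≡ 2/35. 35⁻¹ ≡ 50 (mod 53), so λ ≡ 2·50 ≡ 47.
  x = λ² - 36 - 36 = 2209 - 72 ≡ 17; y = λ·(36 - 17) - 44 ≡ 1. → (17, 1)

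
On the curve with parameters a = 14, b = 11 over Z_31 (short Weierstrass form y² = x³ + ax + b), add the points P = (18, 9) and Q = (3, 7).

(26, 23)

(18, 9) + (3, 7). λ = (7 - 9)/(3 - 18) ≡ 29/16 mod 31. 16⁻¹ ≡ 2 (mod 31), so λ ≡ 27.
  x = λ² - 18 - 3 = 729 - 21 ≡ 26; y = λ·(18 - 26) - 9 ≡ 23. → (26, 23)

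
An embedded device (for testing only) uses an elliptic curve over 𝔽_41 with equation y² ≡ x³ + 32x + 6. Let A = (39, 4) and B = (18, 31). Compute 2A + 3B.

(35, 7)

First 2A:
Repeated addition: build up to 2A.
2A: tangent at (39, 4): λ = (3·39² + 32)/(2·4) ≡ 3/8. 8⁻¹ ≡ 36 (mod 41) since 8·36 = 288 ≡ 1, so λ ≡ 3·36 ≡ 26.
  x = λ² - 39 - 39 = 676 - 78 ≡ 24; y = λ·(39 - 24) - 4 ≡ 17. → (24, 17)
2A = (24, 17).
Next 3B:
Repeated addition: build up to 3B.
2B: tangent at (18, 31): λ = (3·18² + 32)/(2·31) ≡ 20/21. 21⁻¹ ≡ 2 (mod 41), so λ ≡ 20·2 ≡ 40.
  x = λ² - 18 - 18 = 1600 - 36 ≡ 6; y = λ·(18 - 6) - 31 ≡ 39. → (6, 39)
3B: (6, 39) + (18, 31). λ = (31 - 39)/(18 - 6) ≡ 33/12 mod 41. 12⁻¹ ≡ 24 (mod 41), so λ ≡ 13.
  x = λ² - 6 - 18 = 169 - 24 ≡ 22; y = λ·(6 - 22) - 39 ≡ 40. → (22, 40)
3B = (22, 40).
Finally 2A + 3B:
(24, 17) + (22, 40). λ = (40 - 17)/(22 - 24) ≡ 23/39 mod 41. 39⁻¹ ≡ 20 (mod 41), so λ ≡ 9.
  x = λ² - 24 - 22 = 81 - 46 ≡ 35; y = λ·(24 - 35) - 17 ≡ 7. → (35, 7)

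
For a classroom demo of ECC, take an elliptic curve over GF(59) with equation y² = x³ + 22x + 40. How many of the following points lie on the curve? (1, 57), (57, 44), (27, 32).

(1, 57): 57² ≡ 4, rhs ≡ 4 → on.
(57, 44): 44² ≡ 48, rhs ≡ 47 → off.
(27, 32): 32² ≡ 21, rhs ≡ 21 → on.

2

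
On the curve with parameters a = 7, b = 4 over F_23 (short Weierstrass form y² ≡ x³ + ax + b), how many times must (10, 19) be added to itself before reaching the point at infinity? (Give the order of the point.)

5

2P: tangent at (10, 19): λ = (3·10² + 7)/(2·19) ≡ 8/15. 15⁻¹ ≡ 20 (mod 23), so λ ≡ 8·20 ≡ 22.
  x = λ² - 10 - 10 = 484 - 20 ≡ 4; y = λ·(10 - 4) - 19 ≡ 21. → (4, 21)
3P: (4, 21) + (10, 19). λ = (19 - 21)/(10 - 4) ≡ 21/6 mod 23. 6⁻¹ ≡ 4 (mod 23) since 6·4 = 24 ≡ 1, so λ ≡ 15.
  x = λ² - 4 - 10 = 225 - 14 ≡ 4; y = λ·(4 - 4) - 21 ≡ 2. → (4, 2)
4P: (4, 2) + (10, 19). λ = (19 - 2)/(10 - 4) ≡ 17/6 mod 23. 6⁻¹ ≡ 4 (mod 23) since 6·4 = 24 ≡ 1, so λ ≡ 22.
  x = λ² - 4 - 10 = 484 - 14 ≡ 10; y = λ·(4 - 10) - 2 ≡ 4. → (10, 4)
5P: (10, 4) + (10, 19): same x and y₁ ≡ -y₂, so the sum is the point at infinity.
5P = the point at infinity, so the order is 5.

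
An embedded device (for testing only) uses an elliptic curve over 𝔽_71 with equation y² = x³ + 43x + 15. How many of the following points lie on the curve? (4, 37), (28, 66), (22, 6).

2

(4, 37): 37² ≡ 20, rhs ≡ 38 → off.
(28, 66): 66² ≡ 25, rhs ≡ 25 → on.
(22, 6): 6² ≡ 36, rhs ≡ 36 → on.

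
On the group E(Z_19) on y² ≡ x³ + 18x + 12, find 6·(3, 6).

(17, 14)

Write Q = (3, 6).
Double-and-add on 6 = (110)₂. Start with Q = (3, 6) for the leading 1-bit.
double: tangent at (3, 6): λ = (3·3² + 18)/(2·6) ≡ 7/12. 12⁻¹ ≡ 8 (mod 19), so λ ≡ 7·8 ≡ 18.
  x = λ² - 3 - 3 = 324 - 6 ≡ 14; y = λ·(3 - 14) - 6 ≡ 5. → (14, 5)
add Q: (14, 5) + (3, 6). λ = (6 - 5)/(3 - 14) ≡ 1/8 mod 19. 8⁻¹ ≡ 12 (mod 19), so λ ≡ 12.
  x = λ² - 14 - 3 = 144 - 17 ≡ 13; y = λ·(14 - 13) - 5 ≡ 7. → (13, 7)
double: tangent at (13, 7): λ = (3·13² + 18)/(2·7) ≡ 12/14. 14⁻¹ ≡ 15 (mod 19), so λ ≡ 12·15 ≡ 9.
  x = λ² - 13 - 13 = 81 - 26 ≡ 17; y = λ·(13 - 17) - 7 ≡ 14. → (17, 14)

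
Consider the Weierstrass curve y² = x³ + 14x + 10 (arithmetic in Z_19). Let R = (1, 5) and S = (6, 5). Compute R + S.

(12, 14)

(1, 5) + (6, 5). λ = (5 - 5)/(6 - 1) ≡ 0/5 mod 19. 5⁻¹ ≡ 4 (mod 19) since 5·4 = 20 ≡ 1, so λ ≡ 0.
  x = λ² - 1 - 6 = 0 - 7 ≡ 12; y = λ·(1 - 12) - 5 ≡ 14. → (12, 14)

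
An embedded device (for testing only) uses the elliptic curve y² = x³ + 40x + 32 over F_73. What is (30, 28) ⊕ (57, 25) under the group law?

(30, 28) + (57, 25). λ = (25 - 28)/(57 - 30) ≡ 70/27 mod 73. 27⁻¹ ≡ 46 (mod 73), so λ ≡ 8.
  x = λ² - 30 - 57 = 64 - 87 ≡ 50; y = λ·(30 - 50) - 28 ≡ 31. → (50, 31)

(50, 31)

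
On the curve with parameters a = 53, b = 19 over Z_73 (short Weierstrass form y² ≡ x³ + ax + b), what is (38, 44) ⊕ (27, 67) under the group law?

(38, 44) + (27, 67). λ = (67 - 44)/(27 - 38) ≡ 23/62 mod 73. 62⁻¹ ≡ 53 (mod 73), so λ ≡ 51.
  x = λ² - 38 - 27 = 2601 - 65 ≡ 54; y = λ·(38 - 54) - 44 ≡ 16. → (54, 16)

(54, 16)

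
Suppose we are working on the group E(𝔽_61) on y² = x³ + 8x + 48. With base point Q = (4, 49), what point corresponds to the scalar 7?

Double-and-add on 7 = (111)₂. Start with Q = (4, 49) for the leading 1-bit.
double: tangent at (4, 49): λ = (3·4² + 8)/(2·49) ≡ 56/37. 37⁻¹ ≡ 33 (mod 61), so λ ≡ 56·33 ≡ 18.
  x = λ² - 4 - 4 = 324 - 8 ≡ 11; y = λ·(4 - 11) - 49 ≡ 8. → (11, 8)
add Q: (11, 8) + (4, 49). λ = (49 - 8)/(4 - 11) ≡ 41/54 mod 61. 54⁻¹ ≡ 26 (mod 61), so λ ≡ 29.
  x = λ² - 11 - 4 = 841 - 15 ≡ 33; y = λ·(11 - 33) - 8 ≡ 25. → (33, 25)
double: tangent at (33, 25): λ = (3·33² + 8)/(2·25) ≡ 42/50. 50⁻¹ ≡ 11 (mod 61), so λ ≡ 42·11 ≡ 35.
  x = λ² - 33 - 33 = 1225 - 66 ≡ 0; y = λ·(33 - 0) - 25 ≡ 32. → (0, 32)
add Q: (0, 32) + (4, 49). λ = (49 - 32)/(4 - 0) ≡ 17/4 mod 61. 4⁻¹ ≡ 46 (mod 61), so λ ≡ 50.
  x = λ² - 0 - 4 = 2500 - 4 ≡ 56; y = λ·(0 - 56) - 32 ≡ 35. → (56, 35)

(56, 35)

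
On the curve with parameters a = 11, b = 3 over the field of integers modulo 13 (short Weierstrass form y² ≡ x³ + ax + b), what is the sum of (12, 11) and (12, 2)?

O

The two points share x = 12 and their y-coordinates satisfy 11 + 2 ≡ 0 (mod 13), so they are inverses. Their sum is O.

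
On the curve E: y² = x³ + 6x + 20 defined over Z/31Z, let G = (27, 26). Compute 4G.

(18, 15)

Double-and-add on 4 = (100)₂. Start with G = (27, 26) for the leading 1-bit.
double: tangent at (27, 26): λ = (3·27² + 6)/(2·26) ≡ 23/21. 21⁻¹ ≡ 3 (mod 31), so λ ≡ 23·3 ≡ 7.
  x = λ² - 27 - 27 = 49 - 54 ≡ 26; y = λ·(27 - 26) - 26 ≡ 12. → (26, 12)
double: tangent at (26, 12): λ = (3·26² + 6)/(2·12) ≡ 19/24. 24⁻¹ ≡ 22 (mod 31), so λ ≡ 19·22 ≡ 15.
  x = λ² - 26 - 26 = 225 - 52 ≡ 18; y = λ·(26 - 18) - 12 ≡ 15. → (18, 15)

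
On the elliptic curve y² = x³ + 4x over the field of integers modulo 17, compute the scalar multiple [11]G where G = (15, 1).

Repeated addition: build up to 11G.
2G: tangent at (15, 1): λ = (3·15² + 4)/(2·1) ≡ 16/2. 2⁻¹ ≡ 9 (mod 17), so λ ≡ 16·9 ≡ 8.
  x = λ² - 15 - 15 = 64 - 30 ≡ 0; y = λ·(15 - 0) - 1 ≡ 0. → (0, 0)
3G: (0, 0) + (15, 1). λ = (1 - 0)/(15 - 0) ≡ 1/15 mod 17. 15⁻¹ ≡ 8 (mod 17) since 15·8 = 120 ≡ 1, so λ ≡ 8.
  x = λ² - 0 - 15 = 64 - 15 ≡ 15; y = λ·(0 - 15) - 0 ≡ 16. → (15, 16)
4G: (15, 16) + (15, 1): same x and y₁ ≡ -y₂, so the sum is O.
5G: O + (15, 1) = (15, 1) (identity).
6G: tangent at (15, 1): λ = (3·15² + 4)/(2·1) ≡ 16/2. 2⁻¹ ≡ 9 (mod 17), so λ ≡ 16·9 ≡ 8.
  x = λ² - 15 - 15 = 64 - 30 ≡ 0; y = λ·(15 - 0) - 1 ≡ 0. → (0, 0)
7G: (0, 0) + (15, 1). λ = (1 - 0)/(15 - 0) ≡ 1/15 mod 17. 15⁻¹ ≡ 8 (mod 17), so λ ≡ 8.
  x = λ² - 0 - 15 = 64 - 15 ≡ 15; y = λ·(0 - 15) - 0 ≡ 16. → (15, 16)
8G: (15, 16) + (15, 1): same x and y₁ ≡ -y₂, so the sum is O.
9G: O + (15, 1) = (15, 1) (identity).
10G: tangent at (15, 1): λ = (3·15² + 4)/(2·1) ≡ 16/2. 2⁻¹ ≡ 9 (mod 17) since 2·9 = 18 ≡ 1, so λ ≡ 16·9 ≡ 8.
  x = λ² - 15 - 15 = 64 - 30 ≡ 0; y = λ·(15 - 0) - 1 ≡ 0. → (0, 0)
11G: (0, 0) + (15, 1). λ = (1 - 0)/(15 - 0) ≡ 1/15 mod 17. 15⁻¹ ≡ 8 (mod 17) since 15·8 = 120 ≡ 1, so λ ≡ 8.
  x = λ² - 0 - 15 = 64 - 15 ≡ 15; y = λ·(0 - 15) - 0 ≡ 16. → (15, 16)

(15, 16)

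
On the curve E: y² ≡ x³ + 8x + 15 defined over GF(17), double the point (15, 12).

tangent at (15, 12): λ = (3·15² + 8)/(2·12) ≡ 3/7. 7⁻¹ ≡ 5 (mod 17) since 7·5 = 35 ≡ 1, so λ ≡ 3·5 ≡ 15.
  x = λ² - 15 - 15 = 225 - 30 ≡ 8; y = λ·(15 - 8) - 12 ≡ 8. → (8, 8)

(8, 8)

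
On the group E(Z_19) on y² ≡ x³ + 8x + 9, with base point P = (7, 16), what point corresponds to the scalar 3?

(13, 7)

Repeated addition: build up to 3P.
2P: tangent at (7, 16): λ = (3·7² + 8)/(2·16) ≡ 3/13. 13⁻¹ ≡ 3 (mod 19), so λ ≡ 3·3 ≡ 9.
  x = λ² - 7 - 7 = 81 - 14 ≡ 10; y = λ·(7 - 10) - 16 ≡ 14. → (10, 14)
3P: (10, 14) + (7, 16). λ = (16 - 14)/(7 - 10) ≡ 2/16 mod 19. 16⁻¹ ≡ 6 (mod 19), so λ ≡ 12.
  x = λ² - 10 - 7 = 144 - 17 ≡ 13; y = λ·(10 - 13) - 14 ≡ 7. → (13, 7)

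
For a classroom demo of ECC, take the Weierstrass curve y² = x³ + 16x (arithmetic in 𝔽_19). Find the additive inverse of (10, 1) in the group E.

(10, 18)

-(10, 1) = (10, -1 mod 19) = (10, 18).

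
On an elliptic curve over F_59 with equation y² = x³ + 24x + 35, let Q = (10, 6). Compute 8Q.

Repeated addition: build up to 8Q.
2Q: tangent at (10, 6): λ = (3·10² + 24)/(2·6) ≡ 29/12. 12⁻¹ ≡ 5 (mod 59), so λ ≡ 29·5 ≡ 27.
  x = λ² - 10 - 10 = 729 - 20 ≡ 1; y = λ·(10 - 1) - 6 ≡ 1. → (1, 1)
3Q: (1, 1) + (10, 6). λ = (6 - 1)/(10 - 1) ≡ 5/9 mod 59. 9⁻¹ ≡ 46 (mod 59), so λ ≡ 53.
  x = λ² - 1 - 10 = 2809 - 11 ≡ 25; y = λ·(1 - 25) - 1 ≡ 25. → (25, 25)
4Q: (25, 25) + (10, 6). λ = (6 - 25)/(10 - 25) ≡ 40/44 mod 59. 44⁻¹ ≡ 55 (mod 59), so λ ≡ 17.
  x = λ² - 25 - 10 = 289 - 35 ≡ 18; y = λ·(25 - 18) - 25 ≡ 35. → (18, 35)
5Q: (18, 35) + (10, 6). λ = (6 - 35)/(10 - 18) ≡ 30/51 mod 59. 51⁻¹ ≡ 22 (mod 59), so λ ≡ 11.
  x = λ² - 18 - 10 = 121 - 28 ≡ 34; y = λ·(18 - 34) - 35 ≡ 25. → (34, 25)
6Q: (34, 25) + (10, 6). λ = (6 - 25)/(10 - 34) ≡ 40/35 mod 59. 35⁻¹ ≡ 27 (mod 59) since 35·27 = 945 ≡ 1, so λ ≡ 18.
  x = λ² - 34 - 10 = 324 - 44 ≡ 44; y = λ·(34 - 44) - 25 ≡ 31. → (44, 31)
7Q: (44, 31) + (10, 6). λ = (6 - 31)/(10 - 44) ≡ 34/25 mod 59. 25⁻¹ ≡ 26 (mod 59) since 25·26 = 650 ≡ 1, so λ ≡ 58.
  x = λ² - 44 - 10 = 3364 - 54 ≡ 6; y = λ·(44 - 6) - 31 ≡ 49. → (6, 49)
8Q: (6, 49) + (10, 6). λ = (6 - 49)/(10 - 6) ≡ 16/4 mod 59. 4⁻¹ ≡ 15 (mod 59), so λ ≡ 4.
  x = λ² - 6 - 10 = 16 - 16 ≡ 0; y = λ·(6 - 0) - 49 ≡ 34. → (0, 34)

(0, 34)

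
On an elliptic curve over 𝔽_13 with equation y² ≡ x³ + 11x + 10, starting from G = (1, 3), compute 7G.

Double-and-add on 7 = (111)₂. Start with G = (1, 3) for the leading 1-bit.
double: tangent at (1, 3): λ = (3·1² + 11)/(2·3) ≡ 1/6. 6⁻¹ ≡ 11 (mod 13), so λ ≡ 1·11 ≡ 11.
  x = λ² - 1 - 1 = 121 - 2 ≡ 2; y = λ·(1 - 2) - 3 ≡ 12. → (2, 12)
add G: (2, 12) + (1, 3). λ = (3 - 12)/(1 - 2) ≡ 4/12 mod 13. 12⁻¹ ≡ 12 (mod 13), so λ ≡ 9.
  x = λ² - 2 - 1 = 81 - 3 ≡ 0; y = λ·(2 - 0) - 12 ≡ 6. → (0, 6)
double: tangent at (0, 6): λ = (3·0² + 11)/(2·6) ≡ 11/12. 12⁻¹ ≡ 12 (mod 13) since 12·12 = 144 ≡ 1, so λ ≡ 11·12 ≡ 2.
  x = λ² - 0 - 0 = 4 - 0 ≡ 4; y = λ·(0 - 4) - 6 ≡ 12. → (4, 12)
add G: (4, 12) + (1, 3). λ = (3 - 12)/(1 - 4) ≡ 4/10 mod 13. 10⁻¹ ≡ 4 (mod 13), so λ ≡ 3.
  x = λ² - 4 - 1 = 9 - 5 ≡ 4; y = λ·(4 - 4) - 12 ≡ 1. → (4, 1)

(4, 1)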